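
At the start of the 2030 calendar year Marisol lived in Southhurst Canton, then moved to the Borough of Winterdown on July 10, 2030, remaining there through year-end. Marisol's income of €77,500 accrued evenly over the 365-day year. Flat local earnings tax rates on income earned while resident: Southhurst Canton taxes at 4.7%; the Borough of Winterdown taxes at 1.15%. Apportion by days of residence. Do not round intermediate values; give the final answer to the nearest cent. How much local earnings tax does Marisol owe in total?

€2,323.41

Southhurst Canton, January 1 – July 9, 2030: 190 days → €77,500 × 4.7% × 190/365 = €1,896.0959
The Borough of Winterdown, July 10 – December 31, 2030: 175 days → €77,500 × 1.15% × 175/365 = €427.3116
Total = €2,323.4075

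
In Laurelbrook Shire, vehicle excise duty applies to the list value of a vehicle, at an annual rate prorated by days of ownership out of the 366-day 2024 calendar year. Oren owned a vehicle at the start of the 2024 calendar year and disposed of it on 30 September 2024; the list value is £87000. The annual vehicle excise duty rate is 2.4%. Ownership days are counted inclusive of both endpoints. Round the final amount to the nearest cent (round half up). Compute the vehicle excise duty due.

£1563.15

Days held (1 January – 30 September 2024): 274 out of 366
Tax = £87000 × 2.4% × 274/366 = £1563.1475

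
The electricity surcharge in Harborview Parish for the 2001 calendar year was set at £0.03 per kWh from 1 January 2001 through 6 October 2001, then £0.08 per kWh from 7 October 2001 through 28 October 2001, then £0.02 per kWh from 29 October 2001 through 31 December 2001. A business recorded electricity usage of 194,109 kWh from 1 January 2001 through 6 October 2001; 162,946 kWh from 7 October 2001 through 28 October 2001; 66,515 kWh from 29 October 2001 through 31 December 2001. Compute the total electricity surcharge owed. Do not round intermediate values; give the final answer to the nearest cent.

£20189.25

1 January – 6 October 2001: 194,109 kWh at £0.03/kWh → £5823.27
7 October – 28 October 2001: 162,946 kWh at £0.08/kWh → £13035.68
29 October – 31 December 2001: 66,515 kWh at £0.02/kWh → £1330.30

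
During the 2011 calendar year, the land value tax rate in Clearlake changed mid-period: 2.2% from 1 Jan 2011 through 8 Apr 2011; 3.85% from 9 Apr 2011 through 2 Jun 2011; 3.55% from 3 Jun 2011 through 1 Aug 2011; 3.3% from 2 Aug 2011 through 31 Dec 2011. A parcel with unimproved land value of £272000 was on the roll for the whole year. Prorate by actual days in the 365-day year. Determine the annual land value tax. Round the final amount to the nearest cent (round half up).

1 Jan – 8 Apr 2011: 98 days at 2.2% → £272000 × 2.2% × 98/365 = £1606.6630
9 Apr – 2 Jun 2011: 55 days at 3.85% → £272000 × 3.85% × 55/365 = £1577.9726
3 Jun – 1 Aug 2011: 60 days at 3.55% → £272000 × 3.55% × 60/365 = £1587.2877
2 Aug – 31 Dec 2011: 152 days at 3.3% → £272000 × 3.3% × 152/365 = £3737.9507
Total = £8509.8740

£8509.87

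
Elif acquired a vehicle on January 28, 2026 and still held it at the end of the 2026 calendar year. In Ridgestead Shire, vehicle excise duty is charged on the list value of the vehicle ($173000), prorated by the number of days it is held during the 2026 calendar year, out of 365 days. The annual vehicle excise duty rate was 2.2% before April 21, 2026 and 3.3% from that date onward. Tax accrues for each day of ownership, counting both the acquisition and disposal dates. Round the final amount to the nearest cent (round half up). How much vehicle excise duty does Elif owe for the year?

January 28 – April 20, 2026: 83 days at 2.2% → $173000 × 2.2% × 83/365 = $865.4740
April 21 – December 31, 2026: 255 days at 3.3% → $173000 × 3.3% × 255/365 = $3988.4795
Total = $4853.9534

$4853.95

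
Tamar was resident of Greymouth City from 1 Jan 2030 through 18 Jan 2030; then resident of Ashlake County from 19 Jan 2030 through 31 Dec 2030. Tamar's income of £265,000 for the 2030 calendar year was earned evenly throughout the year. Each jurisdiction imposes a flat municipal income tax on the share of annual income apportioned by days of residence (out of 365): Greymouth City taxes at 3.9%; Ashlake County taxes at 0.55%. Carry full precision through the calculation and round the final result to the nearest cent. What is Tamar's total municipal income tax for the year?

Greymouth City, 1 Jan – 18 Jan 2030: 18 days → £265,000 × 3.9% × 18/365 = £509.6712
Ashlake County, 19 Jan – 31 Dec 2030: 347 days → £265,000 × 0.55% × 347/365 = £1,385.6233
Total = £1,895.2945

£1,895.29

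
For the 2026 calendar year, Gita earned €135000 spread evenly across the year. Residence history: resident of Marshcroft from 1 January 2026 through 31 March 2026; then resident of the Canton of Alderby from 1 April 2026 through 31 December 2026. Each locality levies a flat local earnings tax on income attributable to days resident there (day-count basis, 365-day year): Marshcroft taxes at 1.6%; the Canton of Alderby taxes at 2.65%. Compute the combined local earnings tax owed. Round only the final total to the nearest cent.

€3227.98

Marshcroft, 1 January – 31 March 2026: 90 days → €135000 × 1.6% × 90/365 = €532.6027
The Canton of Alderby, 1 April – 31 December 2026: 275 days → €135000 × 2.65% × 275/365 = €2695.3767
Total = €3227.9795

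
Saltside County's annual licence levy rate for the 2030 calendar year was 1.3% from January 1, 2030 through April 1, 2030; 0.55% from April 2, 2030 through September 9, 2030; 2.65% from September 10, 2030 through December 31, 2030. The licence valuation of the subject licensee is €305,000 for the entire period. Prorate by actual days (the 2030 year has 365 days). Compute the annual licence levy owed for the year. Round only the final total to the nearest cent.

January 1 – April 1, 2030: 91 days at 1.3% → €305,000 × 1.3% × 91/365 = €988.5342
April 2 – September 9, 2030: 161 days at 0.55% → €305,000 × 0.55% × 161/365 = €739.9384
September 10 – December 31, 2030: 113 days at 2.65% → €305,000 × 2.65% × 113/365 = €2,502.2534
Total = €4,230.7260

€4,230.73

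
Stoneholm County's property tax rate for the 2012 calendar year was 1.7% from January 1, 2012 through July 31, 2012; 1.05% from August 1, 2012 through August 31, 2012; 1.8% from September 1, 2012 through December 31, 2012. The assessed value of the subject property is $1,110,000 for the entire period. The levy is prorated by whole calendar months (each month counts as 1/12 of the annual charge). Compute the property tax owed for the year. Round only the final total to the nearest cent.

January 1 – July 31, 2012: 7 months at 1.7% → $1,110,000 × 1.7% × 7/12 = $11,007.5000
August 1 – August 31, 2012: 1 month at 1.05% → $1,110,000 × 1.05% × 1/12 = $971.2500
September 1 – December 31, 2012: 4 months at 1.8% → $1,110,000 × 1.8% × 4/12 = $6,660.0000
Total = $18,638.7500

$18,638.75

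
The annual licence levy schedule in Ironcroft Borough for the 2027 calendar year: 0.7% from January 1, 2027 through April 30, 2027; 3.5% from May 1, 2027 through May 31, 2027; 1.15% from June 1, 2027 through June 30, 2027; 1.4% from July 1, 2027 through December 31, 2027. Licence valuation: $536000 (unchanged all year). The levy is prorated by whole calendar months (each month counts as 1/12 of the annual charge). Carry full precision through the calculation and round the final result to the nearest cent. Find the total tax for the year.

$7079.67

January 1 – April 30, 2027: 4 months at 0.7% → $536000 × 0.7% × 4/12 = $1250.6667
May 1 – May 31, 2027: 1 month at 3.5% → $536000 × 3.5% × 1/12 = $1563.3333
June 1 – June 30, 2027: 1 month at 1.15% → $536000 × 1.15% × 1/12 = $513.6667
July 1 – December 31, 2027: 6 months at 1.4% → $536000 × 1.4% × 6/12 = $3752.0000
Total = $7079.6667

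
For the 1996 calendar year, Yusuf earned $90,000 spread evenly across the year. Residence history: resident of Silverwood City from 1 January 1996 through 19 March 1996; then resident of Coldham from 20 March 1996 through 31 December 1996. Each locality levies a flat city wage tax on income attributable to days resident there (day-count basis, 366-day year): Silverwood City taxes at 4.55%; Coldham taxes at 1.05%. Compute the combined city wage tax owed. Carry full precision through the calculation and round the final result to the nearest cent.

$1,624.92

Silverwood City, 1 January – 19 March 1996: 79 days → $90,000 × 4.55% × 79/366 = $883.8934
Coldham, 20 March – 31 December 1996: 287 days → $90,000 × 1.05% × 287/366 = $741.0246
Total = $1,624.9180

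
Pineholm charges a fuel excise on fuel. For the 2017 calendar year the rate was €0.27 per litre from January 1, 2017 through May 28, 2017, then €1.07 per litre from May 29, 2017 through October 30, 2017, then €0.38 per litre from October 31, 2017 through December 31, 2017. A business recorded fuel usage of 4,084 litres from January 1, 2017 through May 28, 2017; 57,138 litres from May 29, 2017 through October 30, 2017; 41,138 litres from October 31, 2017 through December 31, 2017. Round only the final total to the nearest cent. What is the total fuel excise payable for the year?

€77,872.78

January 1 – May 28, 2017: 4,084 litres at €0.27/litre → €1,102.68
May 29 – October 30, 2017: 57,138 litres at €1.07/litre → €61,137.66
October 31 – December 31, 2017: 41,138 litres at €0.38/litre → €15,632.44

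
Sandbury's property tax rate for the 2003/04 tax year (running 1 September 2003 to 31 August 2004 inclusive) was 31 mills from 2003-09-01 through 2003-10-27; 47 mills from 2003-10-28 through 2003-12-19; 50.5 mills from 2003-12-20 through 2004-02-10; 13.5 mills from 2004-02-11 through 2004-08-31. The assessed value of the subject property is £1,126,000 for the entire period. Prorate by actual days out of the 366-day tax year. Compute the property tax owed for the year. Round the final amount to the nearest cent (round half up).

2003-09-01 to 2003-10-27: 57 days at 31 mills → £1,126,000 × 3.1% × 57/366 = £5,436.1803
2003-10-28 to 2003-12-19: 53 days at 47 mills → £1,126,000 × 4.7% × 53/366 = £7,663.5683
2003-12-20 to 2004-02-10: 53 days at 50.5 mills → £1,126,000 × 5.05% × 53/366 = £8,234.2596
2004-02-11 to 2004-08-31: 203 days at 13.5 mills → £1,126,000 × 1.35% × 203/366 = £8,431.1557
Total = £29,765.1639

£29,765.16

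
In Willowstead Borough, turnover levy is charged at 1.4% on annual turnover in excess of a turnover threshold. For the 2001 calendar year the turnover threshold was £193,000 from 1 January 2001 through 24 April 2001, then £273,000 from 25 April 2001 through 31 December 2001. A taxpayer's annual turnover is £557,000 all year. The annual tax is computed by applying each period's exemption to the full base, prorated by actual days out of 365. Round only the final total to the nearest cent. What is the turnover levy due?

1 January – 24 April 2001: 114 days, exemption £193,000 → (£557,000 − £193,000) × 1.4% × 114/365 = £1,591.6274
25 April – 31 December 2001: 251 days, exemption £273,000 → (£557,000 − £273,000) × 1.4% × 251/365 = £2,734.1808
Total = £4,325.8082

£4,325.81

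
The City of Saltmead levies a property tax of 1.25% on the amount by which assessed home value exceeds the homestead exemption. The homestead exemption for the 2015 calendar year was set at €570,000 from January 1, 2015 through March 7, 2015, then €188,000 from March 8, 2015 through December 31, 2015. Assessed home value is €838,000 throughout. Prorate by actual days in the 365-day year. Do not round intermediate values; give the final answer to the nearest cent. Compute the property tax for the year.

€7,261.58

January 1 – March 7, 2015: 66 days, exemption €570,000 → (€838,000 − €570,000) × 1.25% × 66/365 = €605.7534
March 8 – December 31, 2015: 299 days, exemption €188,000 → (€838,000 − €188,000) × 1.25% × 299/365 = €6,655.8219
Total = €7,261.5753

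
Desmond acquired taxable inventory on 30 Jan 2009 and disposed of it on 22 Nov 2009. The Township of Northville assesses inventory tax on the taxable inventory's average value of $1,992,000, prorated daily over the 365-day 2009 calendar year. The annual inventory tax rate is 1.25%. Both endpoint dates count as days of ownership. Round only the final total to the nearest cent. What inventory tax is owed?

Days held (30 Jan – 22 Nov 2009): 297 out of 365
Tax = $1,992,000 × 1.25% × 297/365 = $20,261.0959

$20,261.10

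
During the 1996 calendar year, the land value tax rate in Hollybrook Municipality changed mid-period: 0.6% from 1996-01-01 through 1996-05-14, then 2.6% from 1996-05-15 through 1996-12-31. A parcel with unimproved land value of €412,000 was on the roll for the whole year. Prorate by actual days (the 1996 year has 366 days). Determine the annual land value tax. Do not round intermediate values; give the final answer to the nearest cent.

1996-01-01 to 1996-05-14: 135 days at 0.6% → €412,000 × 0.6% × 135/366 = €911.8033
1996-05-15 to 1996-12-31: 231 days at 2.6% → €412,000 × 2.6% × 231/366 = €6,760.8525
Total = €7,672.6557

€7,672.66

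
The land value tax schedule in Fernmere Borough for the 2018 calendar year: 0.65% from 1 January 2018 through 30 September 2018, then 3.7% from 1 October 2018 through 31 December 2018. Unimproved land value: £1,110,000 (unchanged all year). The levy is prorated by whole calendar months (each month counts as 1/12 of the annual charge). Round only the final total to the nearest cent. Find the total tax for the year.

1 January – 30 September 2018: 9 months at 0.65% → £1,110,000 × 0.65% × 9/12 = £5,411.2500
1 October – 31 December 2018: 3 months at 3.7% → £1,110,000 × 3.7% × 3/12 = £10,267.5000
Total = £15,678.7500

£15,678.75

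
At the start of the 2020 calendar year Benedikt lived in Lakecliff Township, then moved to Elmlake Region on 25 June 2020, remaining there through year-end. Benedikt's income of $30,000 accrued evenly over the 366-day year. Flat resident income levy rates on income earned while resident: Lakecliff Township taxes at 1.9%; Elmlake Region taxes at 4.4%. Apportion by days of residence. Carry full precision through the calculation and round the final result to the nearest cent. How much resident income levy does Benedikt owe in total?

$959.34

Lakecliff Township, 1 January – 24 June 2020: 176 days → $30,000 × 1.9% × 176/366 = $274.0984
Elmlake Region, 25 June – 31 December 2020: 190 days → $30,000 × 4.4% × 190/366 = $685.2459
Total = $959.3443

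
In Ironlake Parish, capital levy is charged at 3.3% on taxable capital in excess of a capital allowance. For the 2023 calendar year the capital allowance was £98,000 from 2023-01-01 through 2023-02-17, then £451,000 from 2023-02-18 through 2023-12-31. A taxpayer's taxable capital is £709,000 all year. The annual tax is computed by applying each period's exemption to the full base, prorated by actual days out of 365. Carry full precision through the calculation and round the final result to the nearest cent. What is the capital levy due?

2023-01-01 to 2023-02-17: 48 days, exemption £98,000 → (£709,000 − £98,000) × 3.3% × 48/365 = £2,651.5726
2023-02-18 to 2023-12-31: 317 days, exemption £451,000 → (£709,000 − £451,000) × 3.3% × 317/365 = £7,394.3507
Total = £10,045.9233

£10,045.92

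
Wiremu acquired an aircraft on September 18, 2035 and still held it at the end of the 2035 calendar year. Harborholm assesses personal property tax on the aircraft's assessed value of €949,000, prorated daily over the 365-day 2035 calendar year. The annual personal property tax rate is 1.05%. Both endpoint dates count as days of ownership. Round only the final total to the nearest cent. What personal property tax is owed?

€2,866.50

Days held (September 18 – December 31, 2035): 105 out of 365
Tax = €949,000 × 1.05% × 105/365 = €2,866.5000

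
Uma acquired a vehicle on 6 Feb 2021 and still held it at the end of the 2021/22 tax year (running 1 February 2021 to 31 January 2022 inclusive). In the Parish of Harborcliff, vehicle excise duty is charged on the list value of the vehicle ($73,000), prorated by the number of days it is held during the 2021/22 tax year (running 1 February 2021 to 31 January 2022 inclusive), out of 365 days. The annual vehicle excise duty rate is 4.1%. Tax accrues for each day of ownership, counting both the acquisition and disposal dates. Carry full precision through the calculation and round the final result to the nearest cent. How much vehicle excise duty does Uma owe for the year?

$2,952.00

Days held (6 Feb 2021 – 31 Jan 2022): 360 out of 365
Tax = $73,000 × 4.1% × 360/365 = $2,952.0000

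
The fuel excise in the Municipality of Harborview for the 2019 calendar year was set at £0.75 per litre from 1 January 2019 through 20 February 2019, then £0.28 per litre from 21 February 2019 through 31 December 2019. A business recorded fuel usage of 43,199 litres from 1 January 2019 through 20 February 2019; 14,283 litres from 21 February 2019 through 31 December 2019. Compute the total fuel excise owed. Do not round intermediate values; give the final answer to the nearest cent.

1 January – 20 February 2019: 43,199 litres at £0.75/litre → £32,399.25
21 February – 31 December 2019: 14,283 litres at £0.28/litre → £3,999.24

£36,398.49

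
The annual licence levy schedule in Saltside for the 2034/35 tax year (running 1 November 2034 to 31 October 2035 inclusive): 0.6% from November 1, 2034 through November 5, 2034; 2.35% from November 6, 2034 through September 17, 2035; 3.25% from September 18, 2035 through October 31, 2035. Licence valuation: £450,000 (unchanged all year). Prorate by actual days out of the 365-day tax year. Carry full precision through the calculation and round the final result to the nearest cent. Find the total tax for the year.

£10,955.34

November 1 – November 5, 2034: 5 days at 0.6% → £450,000 × 0.6% × 5/365 = £36.9863
November 6, 2034 – September 17, 2035: 316 days at 2.35% → £450,000 × 2.35% × 316/365 = £9,155.3425
September 18 – October 31, 2035: 44 days at 3.25% → £450,000 × 3.25% × 44/365 = £1,763.0137
Total = £10,955.3425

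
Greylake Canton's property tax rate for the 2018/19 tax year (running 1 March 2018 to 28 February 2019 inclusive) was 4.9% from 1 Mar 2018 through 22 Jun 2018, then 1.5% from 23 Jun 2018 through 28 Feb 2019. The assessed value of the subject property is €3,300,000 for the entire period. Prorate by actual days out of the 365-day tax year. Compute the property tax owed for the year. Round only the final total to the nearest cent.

1 Mar – 22 Jun 2018: 114 days at 4.9% → €3,300,000 × 4.9% × 114/365 = €50,503.5616
23 Jun 2018 – 28 Feb 2019: 251 days at 1.5% → €3,300,000 × 1.5% × 251/365 = €34,039.7260
Total = €84,543.2877

€84,543.29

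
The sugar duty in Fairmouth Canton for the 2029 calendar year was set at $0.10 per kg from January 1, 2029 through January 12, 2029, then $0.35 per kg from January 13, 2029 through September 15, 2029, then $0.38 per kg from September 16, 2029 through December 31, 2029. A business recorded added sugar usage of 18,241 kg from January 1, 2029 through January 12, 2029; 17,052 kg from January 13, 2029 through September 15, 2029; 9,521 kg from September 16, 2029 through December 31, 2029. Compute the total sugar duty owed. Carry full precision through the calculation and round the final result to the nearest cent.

January 1 – January 12, 2029: 18,241 kg at $0.10/kg → $1,824.10
January 13 – September 15, 2029: 17,052 kg at $0.35/kg → $5,968.20
September 16 – December 31, 2029: 9,521 kg at $0.38/kg → $3,617.98

$11,410.28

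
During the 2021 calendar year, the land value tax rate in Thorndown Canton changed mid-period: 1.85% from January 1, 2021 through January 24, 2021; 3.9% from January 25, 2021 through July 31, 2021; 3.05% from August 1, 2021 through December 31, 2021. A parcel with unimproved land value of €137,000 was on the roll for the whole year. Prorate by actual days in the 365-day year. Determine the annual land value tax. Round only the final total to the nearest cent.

€4,670.20

January 1 – January 24, 2021: 24 days at 1.85% → €137,000 × 1.85% × 24/365 = €166.6521
January 25 – July 31, 2021: 188 days at 3.9% → €137,000 × 3.9% × 188/365 = €2,752.0110
August 1 – December 31, 2021: 153 days at 3.05% → €137,000 × 3.05% × 153/365 = €1,751.5356
Total = €4,670.1986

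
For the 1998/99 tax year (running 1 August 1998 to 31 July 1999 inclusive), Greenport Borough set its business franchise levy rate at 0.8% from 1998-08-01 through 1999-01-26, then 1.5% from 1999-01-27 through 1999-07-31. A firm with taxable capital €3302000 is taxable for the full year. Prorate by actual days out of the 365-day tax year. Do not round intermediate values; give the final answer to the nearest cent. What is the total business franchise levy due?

1998-08-01 to 1999-01-26: 179 days at 0.8% → €3302000 × 0.8% × 179/365 = €12954.6959
1999-01-27 to 1999-07-31: 186 days at 1.5% → €3302000 × 1.5% × 186/365 = €25239.9452
Total = €38194.6411

€38194.64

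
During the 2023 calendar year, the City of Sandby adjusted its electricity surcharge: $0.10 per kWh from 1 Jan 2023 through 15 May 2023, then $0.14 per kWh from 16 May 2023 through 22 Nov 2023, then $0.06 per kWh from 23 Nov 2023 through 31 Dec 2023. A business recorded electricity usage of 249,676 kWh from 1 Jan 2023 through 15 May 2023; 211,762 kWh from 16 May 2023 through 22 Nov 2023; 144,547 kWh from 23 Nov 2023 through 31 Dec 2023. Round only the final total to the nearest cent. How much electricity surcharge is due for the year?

1 Jan – 15 May 2023: 249,676 kWh at $0.10/kWh → $24967.60
16 May – 22 Nov 2023: 211,762 kWh at $0.14/kWh → $29646.68
23 Nov – 31 Dec 2023: 144,547 kWh at $0.06/kWh → $8672.82

$63287.10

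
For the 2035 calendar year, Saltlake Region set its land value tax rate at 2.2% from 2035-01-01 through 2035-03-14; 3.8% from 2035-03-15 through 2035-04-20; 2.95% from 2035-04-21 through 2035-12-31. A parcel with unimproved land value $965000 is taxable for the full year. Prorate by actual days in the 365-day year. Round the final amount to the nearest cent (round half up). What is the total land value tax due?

$27851.49

2035-01-01 to 2035-03-14: 73 days at 2.2% → $965000 × 2.2% × 73/365 = $4246.0000
2035-03-15 to 2035-04-20: 37 days at 3.8% → $965000 × 3.8% × 37/365 = $3717.2329
2035-04-21 to 2035-12-31: 255 days at 2.95% → $965000 × 2.95% × 255/365 = $19888.2534
Total = $27851.4863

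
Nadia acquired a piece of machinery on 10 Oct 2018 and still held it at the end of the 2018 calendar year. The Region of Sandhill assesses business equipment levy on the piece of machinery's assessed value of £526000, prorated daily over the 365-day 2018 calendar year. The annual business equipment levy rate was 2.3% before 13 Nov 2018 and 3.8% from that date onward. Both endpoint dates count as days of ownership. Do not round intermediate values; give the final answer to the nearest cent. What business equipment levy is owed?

£3810.26

10 Oct – 12 Nov 2018: 34 days at 2.3% → £526000 × 2.3% × 34/365 = £1126.9370
13 Nov – 31 Dec 2018: 49 days at 3.8% → £526000 × 3.8% × 49/365 = £2683.3205
Total = £3810.2575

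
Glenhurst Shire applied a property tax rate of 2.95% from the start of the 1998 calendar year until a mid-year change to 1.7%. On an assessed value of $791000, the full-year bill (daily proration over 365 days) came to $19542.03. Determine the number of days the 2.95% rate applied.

Let d = days at the first rate; then 365 − d days at the second rate.
$791000 × [2.95%·d + 1.7%·(365−d)] / 365 = $19542.03
Solving gives d = 225, so the new rate took effect on 14 August 1998.

225 days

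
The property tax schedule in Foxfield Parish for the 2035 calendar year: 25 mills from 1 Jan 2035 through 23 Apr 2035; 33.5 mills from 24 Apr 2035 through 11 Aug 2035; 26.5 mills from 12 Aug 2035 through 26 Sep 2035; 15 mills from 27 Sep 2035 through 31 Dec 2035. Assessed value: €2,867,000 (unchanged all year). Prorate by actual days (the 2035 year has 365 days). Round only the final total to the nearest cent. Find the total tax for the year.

€72,020.61

1 Jan – 23 Apr 2035: 113 days at 25 mills → €2,867,000 × 2.5% × 113/365 = €22,189.7945
24 Apr – 11 Aug 2035: 110 days at 33.5 mills → €2,867,000 × 3.35% × 110/365 = €28,944.9178
12 Aug – 26 Sep 2035: 46 days at 26.5 mills → €2,867,000 × 2.65% × 46/365 = €9,574.9945
27 Sep – 31 Dec 2035: 96 days at 15 mills → €2,867,000 × 1.5% × 96/365 = €11,310.9041
Total = €72,020.6110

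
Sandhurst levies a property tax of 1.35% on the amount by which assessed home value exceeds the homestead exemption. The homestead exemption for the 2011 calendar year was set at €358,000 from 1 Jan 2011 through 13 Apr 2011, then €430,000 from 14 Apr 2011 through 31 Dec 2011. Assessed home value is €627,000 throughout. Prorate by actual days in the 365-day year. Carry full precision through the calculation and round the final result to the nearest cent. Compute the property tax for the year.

1 Jan – 13 Apr 2011: 103 days, exemption €358,000 → (€627,000 − €358,000) × 1.35% × 103/365 = €1,024.7795
14 Apr – 31 Dec 2011: 262 days, exemption €430,000 → (€627,000 − €430,000) × 1.35% × 262/365 = €1,909.0110
Total = €2,933.7904

€2,933.79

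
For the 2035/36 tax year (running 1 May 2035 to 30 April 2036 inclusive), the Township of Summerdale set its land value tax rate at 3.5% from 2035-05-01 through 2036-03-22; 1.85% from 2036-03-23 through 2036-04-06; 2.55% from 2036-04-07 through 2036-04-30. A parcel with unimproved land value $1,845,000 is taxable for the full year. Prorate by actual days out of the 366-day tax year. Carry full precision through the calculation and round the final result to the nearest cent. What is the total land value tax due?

2035-05-01 to 2036-03-22: 327 days at 3.5% → $1,845,000 × 3.5% × 327/366 = $57,694.0574
2036-03-23 to 2036-04-06: 15 days at 1.85% → $1,845,000 × 1.85% × 15/366 = $1,398.8730
2036-04-07 to 2036-04-30: 24 days at 2.55% → $1,845,000 × 2.55% × 24/366 = $3,085.0820
Total = $62,178.0123

$62,178.01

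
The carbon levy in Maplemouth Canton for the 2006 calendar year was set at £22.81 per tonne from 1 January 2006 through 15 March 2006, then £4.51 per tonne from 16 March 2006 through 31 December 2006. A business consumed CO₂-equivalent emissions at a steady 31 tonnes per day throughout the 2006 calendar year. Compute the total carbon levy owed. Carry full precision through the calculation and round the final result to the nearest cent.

1 January – 15 March 2006: 74 days × 31 tonnes/day = 2,294 tonnes at £22.81/tonne → £52,326.14
16 March – 31 December 2006: 291 days × 31 tonnes/day = 9,021 tonnes at £4.51/tonne → £40,684.71

£93,010.85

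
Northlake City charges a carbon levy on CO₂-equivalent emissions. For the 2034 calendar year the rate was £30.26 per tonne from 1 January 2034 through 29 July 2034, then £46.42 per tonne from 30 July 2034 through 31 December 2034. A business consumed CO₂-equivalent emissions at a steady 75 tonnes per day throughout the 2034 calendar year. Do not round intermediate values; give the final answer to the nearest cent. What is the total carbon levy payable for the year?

1 January – 29 July 2034: 210 days × 75 tonnes/day = 15,750 tonnes at £30.26/tonne → £476595.00
30 July – 31 December 2034: 155 days × 75 tonnes/day = 11,625 tonnes at £46.42/tonne → £539632.50

£1016227.50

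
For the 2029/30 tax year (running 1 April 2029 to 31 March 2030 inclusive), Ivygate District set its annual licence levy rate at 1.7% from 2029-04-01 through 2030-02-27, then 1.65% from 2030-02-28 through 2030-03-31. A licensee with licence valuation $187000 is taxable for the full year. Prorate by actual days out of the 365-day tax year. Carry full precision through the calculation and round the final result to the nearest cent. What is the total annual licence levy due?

$3170.80

2029-04-01 to 2030-02-27: 333 days at 1.7% → $187000 × 1.7% × 333/365 = $2900.2932
2030-02-28 to 2030-03-31: 32 days at 1.65% → $187000 × 1.65% × 32/365 = $270.5096
Total = $3170.8027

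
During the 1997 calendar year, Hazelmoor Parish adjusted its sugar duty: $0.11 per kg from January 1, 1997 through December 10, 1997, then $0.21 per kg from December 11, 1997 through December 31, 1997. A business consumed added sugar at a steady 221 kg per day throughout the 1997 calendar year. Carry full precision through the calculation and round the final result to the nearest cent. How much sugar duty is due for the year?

January 1 – December 10, 1997: 344 days × 221 kg/day = 76,024 kg at $0.11/kg → $8,362.64
December 11 – December 31, 1997: 21 days × 221 kg/day = 4,641 kg at $0.21/kg → $974.61

$9,337.25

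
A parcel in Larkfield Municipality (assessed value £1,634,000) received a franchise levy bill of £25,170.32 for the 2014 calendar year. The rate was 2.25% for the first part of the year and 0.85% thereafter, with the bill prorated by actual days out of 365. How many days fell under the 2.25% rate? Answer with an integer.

Let d = days at the first rate; then 365 − d days at the second rate.
£1,634,000 × [2.25%·d + 0.85%·(365−d)] / 365 = £25,170.32
Solving gives d = 180, so the new rate took effect on 30 Jun 2014.

180 days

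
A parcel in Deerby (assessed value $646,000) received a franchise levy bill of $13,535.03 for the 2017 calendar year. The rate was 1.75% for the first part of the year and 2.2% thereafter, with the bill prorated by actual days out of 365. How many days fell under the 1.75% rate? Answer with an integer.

Let d = days at the first rate; then 365 − d days at the second rate.
$646,000 × [1.75%·d + 2.2%·(365−d)] / 365 = $13,535.03
Solving gives d = 85, so the new rate took effect on March 27, 2017.

85 days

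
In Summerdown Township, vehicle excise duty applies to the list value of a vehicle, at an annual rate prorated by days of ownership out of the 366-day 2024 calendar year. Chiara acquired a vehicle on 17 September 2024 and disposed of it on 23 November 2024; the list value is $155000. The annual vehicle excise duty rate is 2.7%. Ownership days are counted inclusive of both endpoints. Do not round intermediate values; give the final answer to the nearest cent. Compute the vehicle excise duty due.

$777.54

Days held (17 September – 23 November 2024): 68 out of 366
Tax = $155000 × 2.7% × 68/366 = $777.5410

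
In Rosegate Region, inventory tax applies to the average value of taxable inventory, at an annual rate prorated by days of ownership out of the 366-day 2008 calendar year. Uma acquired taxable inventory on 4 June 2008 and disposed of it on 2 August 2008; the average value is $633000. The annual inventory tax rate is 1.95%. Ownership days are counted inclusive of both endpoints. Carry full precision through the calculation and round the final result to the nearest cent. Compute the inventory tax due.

Days held (4 June – 2 August 2008): 60 out of 366
Tax = $633000 × 1.95% × 60/366 = $2023.5246

$2023.52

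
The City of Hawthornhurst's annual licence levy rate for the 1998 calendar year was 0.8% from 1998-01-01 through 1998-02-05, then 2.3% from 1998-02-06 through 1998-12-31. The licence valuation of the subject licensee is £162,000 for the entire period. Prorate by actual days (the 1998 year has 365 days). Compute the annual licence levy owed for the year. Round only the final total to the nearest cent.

1998-01-01 to 1998-02-05: 36 days at 0.8% → £162,000 × 0.8% × 36/365 = £127.8247
1998-02-06 to 1998-12-31: 329 days at 2.3% → £162,000 × 2.3% × 329/365 = £3,358.5041
Total = £3,486.3288

£3,486.33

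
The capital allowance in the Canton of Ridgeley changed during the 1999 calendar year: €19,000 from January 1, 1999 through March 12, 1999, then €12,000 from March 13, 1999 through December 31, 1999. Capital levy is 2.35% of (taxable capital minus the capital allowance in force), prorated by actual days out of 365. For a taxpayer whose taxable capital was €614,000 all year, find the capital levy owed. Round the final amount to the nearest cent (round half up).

€14,115.00

January 1 – March 12, 1999: 71 days, exemption €19,000 → (€614,000 − €19,000) × 2.35% × 71/365 = €2,719.8836
March 13 – December 31, 1999: 294 days, exemption €12,000 → (€614,000 − €12,000) × 2.35% × 294/365 = €11,395.1178
Total = €14,115.0014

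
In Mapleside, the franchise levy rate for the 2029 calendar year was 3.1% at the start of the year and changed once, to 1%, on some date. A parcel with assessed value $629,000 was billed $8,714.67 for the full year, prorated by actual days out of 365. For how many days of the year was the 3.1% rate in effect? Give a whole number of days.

67 days

Let d = days at the first rate; then 365 − d days at the second rate.
$629,000 × [3.1%·d + 1%·(365−d)] / 365 = $8,714.67
Solving gives d = 67, so the new rate took effect on 9 Mar 2029.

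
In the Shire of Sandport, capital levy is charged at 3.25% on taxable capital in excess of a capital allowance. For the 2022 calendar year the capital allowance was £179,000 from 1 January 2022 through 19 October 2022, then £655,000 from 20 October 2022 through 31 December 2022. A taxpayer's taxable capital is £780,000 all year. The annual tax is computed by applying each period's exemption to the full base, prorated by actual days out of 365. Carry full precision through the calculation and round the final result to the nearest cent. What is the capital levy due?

£16,438.50

1 January – 19 October 2022: 292 days, exemption £179,000 → (£780,000 − £179,000) × 3.25% × 292/365 = £15,626.0000
20 October – 31 December 2022: 73 days, exemption £655,000 → (£780,000 − £655,000) × 3.25% × 73/365 = £812.5000
Total = £16,438.5000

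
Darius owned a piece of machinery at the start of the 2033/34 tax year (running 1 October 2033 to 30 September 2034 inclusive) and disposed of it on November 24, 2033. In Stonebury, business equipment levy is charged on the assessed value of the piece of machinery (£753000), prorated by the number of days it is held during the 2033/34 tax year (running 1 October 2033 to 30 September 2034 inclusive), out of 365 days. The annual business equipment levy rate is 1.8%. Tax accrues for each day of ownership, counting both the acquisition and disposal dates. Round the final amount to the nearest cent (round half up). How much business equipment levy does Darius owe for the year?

£2042.38

Days held (October 1 – November 24, 2033): 55 out of 365
Tax = £753000 × 1.8% × 55/365 = £2042.3836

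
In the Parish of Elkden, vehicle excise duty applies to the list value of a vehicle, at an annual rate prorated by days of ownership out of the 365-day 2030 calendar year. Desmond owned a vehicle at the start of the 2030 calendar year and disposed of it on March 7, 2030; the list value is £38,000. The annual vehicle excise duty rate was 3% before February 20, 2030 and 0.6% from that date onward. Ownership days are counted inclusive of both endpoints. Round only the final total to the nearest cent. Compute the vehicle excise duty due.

£166.16

January 1 – February 19, 2030: 50 days at 3% → £38,000 × 3% × 50/365 = £156.1644
February 20 – March 7, 2030: 16 days at 0.6% → £38,000 × 0.6% × 16/365 = £9.9945
Total = £166.1589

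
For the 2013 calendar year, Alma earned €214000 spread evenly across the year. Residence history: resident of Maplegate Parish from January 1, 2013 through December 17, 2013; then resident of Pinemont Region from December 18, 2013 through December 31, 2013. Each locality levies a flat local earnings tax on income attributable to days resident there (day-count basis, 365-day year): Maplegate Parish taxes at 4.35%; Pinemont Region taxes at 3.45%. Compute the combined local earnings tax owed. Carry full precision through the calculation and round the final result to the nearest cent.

€9235.13

Maplegate Parish, January 1 – December 17, 2013: 351 days → €214000 × 4.35% × 351/365 = €8951.9425
Pinemont Region, December 18 – December 31, 2013: 14 days → €214000 × 3.45% × 14/365 = €283.1836
Total = €9235.1260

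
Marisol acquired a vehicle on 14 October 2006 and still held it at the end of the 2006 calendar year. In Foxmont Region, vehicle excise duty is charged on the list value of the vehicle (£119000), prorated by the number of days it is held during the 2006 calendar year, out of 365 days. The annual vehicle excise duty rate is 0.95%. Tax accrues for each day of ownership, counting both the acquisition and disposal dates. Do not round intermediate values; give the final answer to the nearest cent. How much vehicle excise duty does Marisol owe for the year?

Days held (14 October – 31 December 2006): 79 out of 365
Tax = £119000 × 0.95% × 79/365 = £244.6836

£244.68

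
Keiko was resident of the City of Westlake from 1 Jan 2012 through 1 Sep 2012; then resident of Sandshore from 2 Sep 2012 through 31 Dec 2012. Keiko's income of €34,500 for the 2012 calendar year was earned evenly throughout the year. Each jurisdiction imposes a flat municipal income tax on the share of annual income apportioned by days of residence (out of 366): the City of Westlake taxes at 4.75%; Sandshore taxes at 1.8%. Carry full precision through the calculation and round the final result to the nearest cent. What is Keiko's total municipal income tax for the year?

The City of Westlake, 1 Jan – 1 Sep 2012: 245 days → €34,500 × 4.75% × 245/366 = €1,096.9775
Sandshore, 2 Sep – 31 Dec 2012: 121 days → €34,500 × 1.8% × 121/366 = €205.3033
Total = €1,302.2807

€1,302.28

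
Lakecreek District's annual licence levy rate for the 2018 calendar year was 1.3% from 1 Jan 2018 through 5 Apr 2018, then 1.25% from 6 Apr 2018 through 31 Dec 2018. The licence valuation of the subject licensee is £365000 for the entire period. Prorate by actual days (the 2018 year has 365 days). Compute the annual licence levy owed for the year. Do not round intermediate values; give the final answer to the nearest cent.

1 Jan – 5 Apr 2018: 95 days at 1.3% → £365000 × 1.3% × 95/365 = £1235.0000
6 Apr – 31 Dec 2018: 270 days at 1.25% → £365000 × 1.25% × 270/365 = £3375.0000
Total = £4610.0000

£4610.00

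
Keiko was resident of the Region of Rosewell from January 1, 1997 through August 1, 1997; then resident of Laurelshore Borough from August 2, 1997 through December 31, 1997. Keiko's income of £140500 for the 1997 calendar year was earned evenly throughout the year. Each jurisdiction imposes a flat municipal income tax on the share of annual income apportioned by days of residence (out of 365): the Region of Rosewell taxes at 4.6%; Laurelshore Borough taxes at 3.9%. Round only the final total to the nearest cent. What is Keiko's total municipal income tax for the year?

£6053.43

The Region of Rosewell, January 1 – August 1, 1997: 213 days → £140500 × 4.6% × 213/365 = £3771.5589
Laurelshore Borough, August 2 – December 31, 1997: 152 days → £140500 × 3.9% × 152/365 = £2281.8740
Total = £6053.4329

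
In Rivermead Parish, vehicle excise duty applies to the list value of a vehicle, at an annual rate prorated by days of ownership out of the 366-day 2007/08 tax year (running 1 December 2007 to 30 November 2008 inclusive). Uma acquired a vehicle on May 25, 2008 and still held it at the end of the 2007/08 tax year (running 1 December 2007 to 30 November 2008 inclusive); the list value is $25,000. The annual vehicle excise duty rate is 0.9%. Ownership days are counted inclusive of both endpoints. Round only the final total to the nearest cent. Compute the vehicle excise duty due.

Days held (May 25 – November 30, 2008): 190 out of 366
Tax = $25,000 × 0.9% × 190/366 = $116.8033

$116.80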